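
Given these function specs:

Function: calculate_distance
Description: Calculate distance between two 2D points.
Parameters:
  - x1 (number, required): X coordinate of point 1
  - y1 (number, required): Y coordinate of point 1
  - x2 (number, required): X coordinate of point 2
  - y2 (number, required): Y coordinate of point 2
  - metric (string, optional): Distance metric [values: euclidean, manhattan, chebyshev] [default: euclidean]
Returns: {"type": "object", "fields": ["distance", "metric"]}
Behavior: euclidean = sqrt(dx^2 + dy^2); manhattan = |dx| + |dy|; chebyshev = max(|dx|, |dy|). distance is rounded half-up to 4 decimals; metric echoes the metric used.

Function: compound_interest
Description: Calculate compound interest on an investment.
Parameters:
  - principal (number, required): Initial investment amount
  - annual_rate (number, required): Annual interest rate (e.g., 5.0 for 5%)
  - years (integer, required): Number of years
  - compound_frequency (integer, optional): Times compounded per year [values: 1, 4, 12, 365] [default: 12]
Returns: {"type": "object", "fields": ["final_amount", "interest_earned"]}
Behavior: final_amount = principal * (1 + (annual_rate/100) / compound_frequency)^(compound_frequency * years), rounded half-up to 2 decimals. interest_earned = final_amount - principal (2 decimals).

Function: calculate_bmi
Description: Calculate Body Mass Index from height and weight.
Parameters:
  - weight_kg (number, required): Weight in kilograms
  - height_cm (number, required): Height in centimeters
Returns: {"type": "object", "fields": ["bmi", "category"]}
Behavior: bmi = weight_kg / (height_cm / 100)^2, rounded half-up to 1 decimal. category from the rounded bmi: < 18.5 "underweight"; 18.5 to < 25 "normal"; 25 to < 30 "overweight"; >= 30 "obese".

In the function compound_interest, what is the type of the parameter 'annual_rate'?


The compound_interest spec declares:
  - annual_rate (number, required): Annual interest rate (e.g., 5.0 for 5%)
Type:
number


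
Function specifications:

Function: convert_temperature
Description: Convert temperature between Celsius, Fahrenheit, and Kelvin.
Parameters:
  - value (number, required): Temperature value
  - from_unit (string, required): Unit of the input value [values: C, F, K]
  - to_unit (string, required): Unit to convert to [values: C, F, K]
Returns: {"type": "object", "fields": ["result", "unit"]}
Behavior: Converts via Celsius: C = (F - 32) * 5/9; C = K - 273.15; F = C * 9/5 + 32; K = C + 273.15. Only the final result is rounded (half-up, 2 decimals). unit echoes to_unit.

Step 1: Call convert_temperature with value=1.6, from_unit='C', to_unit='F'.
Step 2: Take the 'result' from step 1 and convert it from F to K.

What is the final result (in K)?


Step 1: convert_temperature(value=1.6, from_unit=C, to_unit=F)
  Input already in C: 1.6
  To F: 1.6 * 9/5 + 32 = 34.88
  Round to 2 decimals: 34.88
  -> result = 34.88 F
Step 2: convert_temperature(value=34.88, from_unit=F, to_unit=K)
  To C: (34.88 - 32) * 5/9 = 1.6
  To K: 1.6 + 273.15 = 274.75
  Round to 2 decimals: 274.75
  -> result = 274.75 K
274.75 K


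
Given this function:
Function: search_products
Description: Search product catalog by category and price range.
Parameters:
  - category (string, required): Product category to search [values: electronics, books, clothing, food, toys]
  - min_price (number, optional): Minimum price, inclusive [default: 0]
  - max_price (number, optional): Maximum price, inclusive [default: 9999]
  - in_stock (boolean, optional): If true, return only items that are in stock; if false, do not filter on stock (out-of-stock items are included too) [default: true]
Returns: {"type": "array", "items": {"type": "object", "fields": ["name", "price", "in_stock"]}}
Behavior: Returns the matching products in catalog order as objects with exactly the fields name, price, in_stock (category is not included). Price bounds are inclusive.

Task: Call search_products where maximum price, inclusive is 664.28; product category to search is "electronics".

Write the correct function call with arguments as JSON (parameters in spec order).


Mapping each described value to its parameter name:
  'Maximum price, inclusive' -> max_price = 664.28
  'Product category to search' -> category = "electronics"
search_products({"category": "electronics", "max_price": 664.28})


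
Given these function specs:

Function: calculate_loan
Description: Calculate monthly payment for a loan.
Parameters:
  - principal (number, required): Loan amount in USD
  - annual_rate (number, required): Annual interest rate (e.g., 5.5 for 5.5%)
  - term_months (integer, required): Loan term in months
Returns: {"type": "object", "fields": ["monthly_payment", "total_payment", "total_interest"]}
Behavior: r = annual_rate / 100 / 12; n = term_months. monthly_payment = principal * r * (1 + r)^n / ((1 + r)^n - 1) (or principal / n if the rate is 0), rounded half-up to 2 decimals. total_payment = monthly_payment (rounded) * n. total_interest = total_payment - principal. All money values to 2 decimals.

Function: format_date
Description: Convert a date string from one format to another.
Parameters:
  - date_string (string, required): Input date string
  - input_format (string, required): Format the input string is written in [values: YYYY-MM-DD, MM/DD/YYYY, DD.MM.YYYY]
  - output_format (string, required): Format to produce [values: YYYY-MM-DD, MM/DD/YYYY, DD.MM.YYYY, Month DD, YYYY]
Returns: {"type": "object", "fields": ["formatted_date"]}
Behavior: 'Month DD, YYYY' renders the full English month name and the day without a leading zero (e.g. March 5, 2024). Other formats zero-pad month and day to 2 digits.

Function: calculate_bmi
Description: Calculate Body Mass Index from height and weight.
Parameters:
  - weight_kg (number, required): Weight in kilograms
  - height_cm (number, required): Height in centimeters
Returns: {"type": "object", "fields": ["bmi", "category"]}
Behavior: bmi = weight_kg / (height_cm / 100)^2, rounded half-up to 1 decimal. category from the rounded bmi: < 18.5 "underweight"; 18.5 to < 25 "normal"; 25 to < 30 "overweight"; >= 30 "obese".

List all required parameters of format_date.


Parameters of format_date and their required/optional flag:
  date_string: required
  input_format: required
  output_format: required
date_string, input_format, output_format


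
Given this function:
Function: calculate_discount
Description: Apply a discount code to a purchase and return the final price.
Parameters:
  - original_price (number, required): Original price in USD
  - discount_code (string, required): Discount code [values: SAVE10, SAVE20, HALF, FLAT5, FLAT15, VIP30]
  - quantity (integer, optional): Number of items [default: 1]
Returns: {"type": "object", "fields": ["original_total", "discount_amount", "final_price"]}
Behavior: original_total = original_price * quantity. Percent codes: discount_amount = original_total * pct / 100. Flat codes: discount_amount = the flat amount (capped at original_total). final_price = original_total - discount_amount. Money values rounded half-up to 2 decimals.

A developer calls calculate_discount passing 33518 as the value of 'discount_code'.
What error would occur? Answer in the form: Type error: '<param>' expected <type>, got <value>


Spec: 'discount_code' is declared as string; 33518 is an integer.
Type error: 'discount_code' expected string, got 33518


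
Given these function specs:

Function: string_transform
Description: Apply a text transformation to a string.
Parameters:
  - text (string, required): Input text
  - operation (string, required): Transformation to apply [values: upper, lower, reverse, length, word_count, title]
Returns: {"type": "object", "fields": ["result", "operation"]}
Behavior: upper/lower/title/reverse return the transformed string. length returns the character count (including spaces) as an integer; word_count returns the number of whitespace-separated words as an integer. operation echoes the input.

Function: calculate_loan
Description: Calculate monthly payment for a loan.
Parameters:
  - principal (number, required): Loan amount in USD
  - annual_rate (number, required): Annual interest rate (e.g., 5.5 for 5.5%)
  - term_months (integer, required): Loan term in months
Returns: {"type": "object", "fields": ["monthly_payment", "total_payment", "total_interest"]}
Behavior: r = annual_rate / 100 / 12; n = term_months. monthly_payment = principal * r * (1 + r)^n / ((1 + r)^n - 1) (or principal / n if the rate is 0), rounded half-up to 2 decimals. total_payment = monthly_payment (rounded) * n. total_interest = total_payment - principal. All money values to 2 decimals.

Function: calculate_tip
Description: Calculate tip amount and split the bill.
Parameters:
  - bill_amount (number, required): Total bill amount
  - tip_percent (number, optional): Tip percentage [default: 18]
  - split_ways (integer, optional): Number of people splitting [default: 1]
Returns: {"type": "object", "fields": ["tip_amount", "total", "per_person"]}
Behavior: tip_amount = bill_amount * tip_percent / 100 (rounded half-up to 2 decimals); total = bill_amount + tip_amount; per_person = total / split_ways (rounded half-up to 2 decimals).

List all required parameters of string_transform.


Parameters of string_transform and their required/optional flag:
  text: required
  operation: required
operation, text


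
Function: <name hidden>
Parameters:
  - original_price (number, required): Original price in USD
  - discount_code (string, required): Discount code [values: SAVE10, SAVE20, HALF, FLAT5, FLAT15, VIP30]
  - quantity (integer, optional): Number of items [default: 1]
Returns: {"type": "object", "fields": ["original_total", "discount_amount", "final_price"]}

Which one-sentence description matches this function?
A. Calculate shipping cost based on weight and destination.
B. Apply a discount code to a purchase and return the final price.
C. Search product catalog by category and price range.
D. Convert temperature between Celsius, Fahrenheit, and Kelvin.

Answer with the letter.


Parameters original_price, discount_code, quantity and return ["original_total", "discount_amount", "final_price"] fit: Apply a discount code to a purchase and return the final price.
B


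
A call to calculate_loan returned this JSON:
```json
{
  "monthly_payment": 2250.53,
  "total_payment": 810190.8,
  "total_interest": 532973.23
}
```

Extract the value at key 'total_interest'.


532973.23


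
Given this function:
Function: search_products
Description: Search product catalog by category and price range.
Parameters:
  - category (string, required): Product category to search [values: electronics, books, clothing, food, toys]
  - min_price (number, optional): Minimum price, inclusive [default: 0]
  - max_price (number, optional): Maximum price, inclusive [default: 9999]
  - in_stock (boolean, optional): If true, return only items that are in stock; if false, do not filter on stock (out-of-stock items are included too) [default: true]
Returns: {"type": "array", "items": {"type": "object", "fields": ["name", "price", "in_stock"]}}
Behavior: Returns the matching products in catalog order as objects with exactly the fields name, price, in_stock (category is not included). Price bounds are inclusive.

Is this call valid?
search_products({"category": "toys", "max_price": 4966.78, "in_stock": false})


Checking all required parameters present and types match... All valid.
Valid


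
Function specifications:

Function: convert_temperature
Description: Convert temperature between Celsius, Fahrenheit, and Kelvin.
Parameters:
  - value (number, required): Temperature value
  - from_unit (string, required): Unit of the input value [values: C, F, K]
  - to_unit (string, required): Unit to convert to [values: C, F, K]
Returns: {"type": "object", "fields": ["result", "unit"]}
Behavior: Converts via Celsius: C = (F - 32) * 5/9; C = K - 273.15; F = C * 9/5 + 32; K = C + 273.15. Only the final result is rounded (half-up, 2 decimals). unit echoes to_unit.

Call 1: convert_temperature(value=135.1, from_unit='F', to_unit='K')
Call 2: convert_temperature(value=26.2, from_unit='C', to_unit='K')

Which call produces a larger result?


Call 1:
  To C: (135.1 - 32) * 5/9 = 57.277778
  To K: 57.277778 + 273.15 = 330.427778
  Round to 2 decimals: 330.43
  -> 330.43 K
Call 2:
  Input already in C: 26.2
  To K: 26.2 + 273.15 = 299.35
  Round to 2 decimals: 299.35
  -> 299.35 K
Call 1 (330.43 K)


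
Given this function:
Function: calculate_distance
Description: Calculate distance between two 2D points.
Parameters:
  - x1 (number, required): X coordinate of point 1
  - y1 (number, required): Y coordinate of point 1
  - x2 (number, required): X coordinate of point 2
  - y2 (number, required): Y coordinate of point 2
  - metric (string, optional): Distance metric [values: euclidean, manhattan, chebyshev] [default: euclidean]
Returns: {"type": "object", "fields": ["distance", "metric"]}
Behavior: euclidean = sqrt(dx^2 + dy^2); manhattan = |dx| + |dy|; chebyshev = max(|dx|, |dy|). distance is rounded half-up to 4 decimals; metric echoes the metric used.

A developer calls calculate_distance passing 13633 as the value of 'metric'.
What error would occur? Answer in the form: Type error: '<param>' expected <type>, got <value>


Spec: 'metric' is declared as string; 13633 is an integer.
Type error: 'metric' expected string, got 13633


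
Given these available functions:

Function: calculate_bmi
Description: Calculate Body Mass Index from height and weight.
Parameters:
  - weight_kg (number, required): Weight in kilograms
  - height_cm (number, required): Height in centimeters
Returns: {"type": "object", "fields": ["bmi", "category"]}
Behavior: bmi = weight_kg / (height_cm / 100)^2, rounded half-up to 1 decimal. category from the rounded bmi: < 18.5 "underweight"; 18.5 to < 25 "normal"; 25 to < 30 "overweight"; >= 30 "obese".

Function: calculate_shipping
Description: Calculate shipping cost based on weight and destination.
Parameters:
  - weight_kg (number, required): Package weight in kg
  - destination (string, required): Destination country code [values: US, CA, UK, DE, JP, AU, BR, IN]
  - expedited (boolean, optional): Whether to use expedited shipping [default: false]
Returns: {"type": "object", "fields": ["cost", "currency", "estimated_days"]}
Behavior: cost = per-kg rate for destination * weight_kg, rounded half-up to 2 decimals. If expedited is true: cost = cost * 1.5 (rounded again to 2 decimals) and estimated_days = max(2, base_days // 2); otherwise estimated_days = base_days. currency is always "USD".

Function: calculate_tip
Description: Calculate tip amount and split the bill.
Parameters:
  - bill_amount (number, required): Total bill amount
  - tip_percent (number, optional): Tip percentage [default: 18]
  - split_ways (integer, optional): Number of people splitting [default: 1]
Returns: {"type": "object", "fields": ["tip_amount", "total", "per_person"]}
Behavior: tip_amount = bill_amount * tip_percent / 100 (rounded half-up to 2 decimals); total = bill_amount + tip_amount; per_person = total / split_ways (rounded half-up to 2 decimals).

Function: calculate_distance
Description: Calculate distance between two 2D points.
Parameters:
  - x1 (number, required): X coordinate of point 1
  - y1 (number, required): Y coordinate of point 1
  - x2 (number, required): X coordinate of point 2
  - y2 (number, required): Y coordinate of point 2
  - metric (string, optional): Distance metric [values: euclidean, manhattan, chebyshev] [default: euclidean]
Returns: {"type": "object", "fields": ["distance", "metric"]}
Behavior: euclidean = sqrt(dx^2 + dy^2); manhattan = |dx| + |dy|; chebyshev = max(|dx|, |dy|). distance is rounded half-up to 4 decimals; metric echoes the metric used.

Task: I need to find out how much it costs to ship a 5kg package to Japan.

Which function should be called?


The task needs a function whose description is: Calculate shipping cost based on weight and destination.
calculate_shipping


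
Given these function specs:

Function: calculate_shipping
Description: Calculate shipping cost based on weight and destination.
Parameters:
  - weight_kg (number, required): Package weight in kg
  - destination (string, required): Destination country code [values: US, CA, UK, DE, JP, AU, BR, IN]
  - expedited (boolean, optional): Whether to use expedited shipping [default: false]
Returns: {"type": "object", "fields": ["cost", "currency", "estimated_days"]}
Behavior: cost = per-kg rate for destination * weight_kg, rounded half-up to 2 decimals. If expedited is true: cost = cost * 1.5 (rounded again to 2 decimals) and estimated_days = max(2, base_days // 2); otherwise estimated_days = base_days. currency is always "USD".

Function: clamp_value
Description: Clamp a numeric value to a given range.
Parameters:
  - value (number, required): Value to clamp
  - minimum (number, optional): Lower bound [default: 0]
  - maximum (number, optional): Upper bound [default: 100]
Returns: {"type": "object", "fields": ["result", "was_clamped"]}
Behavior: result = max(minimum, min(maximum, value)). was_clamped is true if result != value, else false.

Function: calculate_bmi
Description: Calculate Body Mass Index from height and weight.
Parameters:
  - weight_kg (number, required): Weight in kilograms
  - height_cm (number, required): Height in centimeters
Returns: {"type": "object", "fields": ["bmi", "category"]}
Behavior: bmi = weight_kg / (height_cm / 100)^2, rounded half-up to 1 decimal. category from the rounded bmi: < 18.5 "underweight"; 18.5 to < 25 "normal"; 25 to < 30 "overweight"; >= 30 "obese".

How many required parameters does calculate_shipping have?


Parameters of calculate_shipping: weight_kg (required), destination (required), expedited (optional)
Required count:
2


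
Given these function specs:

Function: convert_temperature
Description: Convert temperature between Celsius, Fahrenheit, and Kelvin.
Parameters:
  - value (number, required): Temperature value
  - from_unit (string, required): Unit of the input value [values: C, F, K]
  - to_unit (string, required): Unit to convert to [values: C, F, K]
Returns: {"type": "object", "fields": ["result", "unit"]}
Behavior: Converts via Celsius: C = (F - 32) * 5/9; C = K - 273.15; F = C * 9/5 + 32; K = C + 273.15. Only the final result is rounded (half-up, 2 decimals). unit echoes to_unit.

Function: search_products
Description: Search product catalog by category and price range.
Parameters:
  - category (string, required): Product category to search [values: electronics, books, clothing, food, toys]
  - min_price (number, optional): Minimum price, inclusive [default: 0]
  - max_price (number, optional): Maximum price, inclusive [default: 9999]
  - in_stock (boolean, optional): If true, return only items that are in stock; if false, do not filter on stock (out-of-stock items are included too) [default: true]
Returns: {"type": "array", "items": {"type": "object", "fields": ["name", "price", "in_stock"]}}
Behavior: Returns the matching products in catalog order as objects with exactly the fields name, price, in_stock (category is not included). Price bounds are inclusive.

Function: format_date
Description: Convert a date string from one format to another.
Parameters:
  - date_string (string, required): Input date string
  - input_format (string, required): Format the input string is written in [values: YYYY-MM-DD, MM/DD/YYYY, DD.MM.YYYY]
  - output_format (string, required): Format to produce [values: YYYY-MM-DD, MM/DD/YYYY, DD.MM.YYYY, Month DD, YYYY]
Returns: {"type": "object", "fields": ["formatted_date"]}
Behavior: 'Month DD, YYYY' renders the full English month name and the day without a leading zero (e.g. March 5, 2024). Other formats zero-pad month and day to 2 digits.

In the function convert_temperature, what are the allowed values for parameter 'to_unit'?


The convert_temperature spec declares:
  - to_unit (string, required): Unit to convert to [values: C, F, K]
Allowed values:
C, F, K


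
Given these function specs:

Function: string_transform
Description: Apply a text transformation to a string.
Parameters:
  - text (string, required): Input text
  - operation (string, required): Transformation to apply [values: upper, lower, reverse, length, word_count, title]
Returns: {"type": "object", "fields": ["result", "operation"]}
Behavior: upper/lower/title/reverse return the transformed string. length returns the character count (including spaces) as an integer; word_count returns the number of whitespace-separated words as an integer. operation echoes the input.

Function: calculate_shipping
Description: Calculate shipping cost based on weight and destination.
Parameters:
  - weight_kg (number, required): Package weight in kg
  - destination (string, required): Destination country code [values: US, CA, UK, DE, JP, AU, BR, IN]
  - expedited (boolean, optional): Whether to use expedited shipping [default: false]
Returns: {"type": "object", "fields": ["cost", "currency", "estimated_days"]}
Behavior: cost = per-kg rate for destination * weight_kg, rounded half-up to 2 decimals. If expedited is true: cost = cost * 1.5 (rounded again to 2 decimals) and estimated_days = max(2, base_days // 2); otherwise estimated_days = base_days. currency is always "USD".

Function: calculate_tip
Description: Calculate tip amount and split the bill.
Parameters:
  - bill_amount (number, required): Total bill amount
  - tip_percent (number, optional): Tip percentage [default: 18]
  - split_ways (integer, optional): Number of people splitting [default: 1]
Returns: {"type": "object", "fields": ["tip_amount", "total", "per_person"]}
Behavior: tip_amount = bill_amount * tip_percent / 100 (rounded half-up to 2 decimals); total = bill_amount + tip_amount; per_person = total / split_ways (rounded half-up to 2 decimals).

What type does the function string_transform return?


The string_transform spec declares Returns: {"type": "object", "fields": ["result", "operation"]}
Type:
object


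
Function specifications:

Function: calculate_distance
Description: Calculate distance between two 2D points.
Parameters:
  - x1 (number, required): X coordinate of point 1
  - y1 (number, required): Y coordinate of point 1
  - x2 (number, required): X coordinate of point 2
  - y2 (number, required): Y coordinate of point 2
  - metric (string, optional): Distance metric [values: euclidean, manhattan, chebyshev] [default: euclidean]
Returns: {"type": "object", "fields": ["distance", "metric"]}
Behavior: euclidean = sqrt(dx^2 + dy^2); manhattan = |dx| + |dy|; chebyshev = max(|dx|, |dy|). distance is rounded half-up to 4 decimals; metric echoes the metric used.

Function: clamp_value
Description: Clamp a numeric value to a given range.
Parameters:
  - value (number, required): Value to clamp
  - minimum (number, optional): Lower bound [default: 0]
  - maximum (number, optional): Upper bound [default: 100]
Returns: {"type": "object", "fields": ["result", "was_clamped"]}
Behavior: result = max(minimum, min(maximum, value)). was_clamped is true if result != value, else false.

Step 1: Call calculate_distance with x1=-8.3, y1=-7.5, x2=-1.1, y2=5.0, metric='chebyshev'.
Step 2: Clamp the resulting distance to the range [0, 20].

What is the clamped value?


Step 1: calculate_distance (chebyshev)
  |dx| = |-1.1 - -8.3| = 7.2; |dy| = |5 - -7.5| = 12.5
  chebyshev: max(7.2, 12.5) = 12.5
  Round to 4 decimals: 12.5
  -> distance = 12.5
Step 2: clamp_value(value=12.5, minimum=0, maximum=20)
  result = max(0, min(20, 12.5)) = max(0, 12.5) = 12.5
  was_clamped = (12.5 != 12.5) = false
  -> result = 12.5
12.5


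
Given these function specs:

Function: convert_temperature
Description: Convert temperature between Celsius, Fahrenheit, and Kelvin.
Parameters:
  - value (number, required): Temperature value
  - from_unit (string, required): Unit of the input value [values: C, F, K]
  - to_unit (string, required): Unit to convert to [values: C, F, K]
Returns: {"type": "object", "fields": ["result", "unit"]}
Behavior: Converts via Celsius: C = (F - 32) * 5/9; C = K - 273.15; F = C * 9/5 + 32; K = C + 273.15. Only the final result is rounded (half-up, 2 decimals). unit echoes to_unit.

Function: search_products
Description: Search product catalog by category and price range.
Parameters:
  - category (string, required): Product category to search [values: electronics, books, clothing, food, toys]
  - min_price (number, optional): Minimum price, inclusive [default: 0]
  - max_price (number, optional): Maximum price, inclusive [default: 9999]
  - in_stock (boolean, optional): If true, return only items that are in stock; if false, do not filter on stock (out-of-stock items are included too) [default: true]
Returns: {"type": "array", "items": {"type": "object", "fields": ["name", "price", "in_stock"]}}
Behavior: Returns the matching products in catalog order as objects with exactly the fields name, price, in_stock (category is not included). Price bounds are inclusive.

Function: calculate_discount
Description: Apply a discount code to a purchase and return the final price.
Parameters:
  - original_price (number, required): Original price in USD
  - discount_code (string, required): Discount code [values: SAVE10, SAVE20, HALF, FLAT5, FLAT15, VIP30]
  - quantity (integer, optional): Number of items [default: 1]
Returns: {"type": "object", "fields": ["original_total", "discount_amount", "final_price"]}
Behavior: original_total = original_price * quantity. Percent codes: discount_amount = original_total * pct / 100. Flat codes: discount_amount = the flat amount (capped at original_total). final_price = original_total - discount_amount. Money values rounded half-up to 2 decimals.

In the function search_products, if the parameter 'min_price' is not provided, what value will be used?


The search_products spec declares:
  - min_price (number, optional): Minimum price, inclusive [default: 0]
Default:
0


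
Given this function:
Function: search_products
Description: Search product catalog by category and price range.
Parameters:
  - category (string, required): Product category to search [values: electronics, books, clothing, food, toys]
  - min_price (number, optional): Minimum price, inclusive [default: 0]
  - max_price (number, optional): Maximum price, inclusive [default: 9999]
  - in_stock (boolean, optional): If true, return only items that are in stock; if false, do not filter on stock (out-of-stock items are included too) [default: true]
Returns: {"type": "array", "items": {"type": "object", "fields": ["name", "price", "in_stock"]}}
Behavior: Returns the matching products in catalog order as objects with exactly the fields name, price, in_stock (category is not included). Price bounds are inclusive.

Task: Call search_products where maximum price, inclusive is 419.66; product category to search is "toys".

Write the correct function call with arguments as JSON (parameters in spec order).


Mapping each described value to its parameter name:
  'Maximum price, inclusive' -> max_price = 419.66
  'Product category to search' -> category = "toys"
search_products({"category": "toys", "max_price": 419.66})


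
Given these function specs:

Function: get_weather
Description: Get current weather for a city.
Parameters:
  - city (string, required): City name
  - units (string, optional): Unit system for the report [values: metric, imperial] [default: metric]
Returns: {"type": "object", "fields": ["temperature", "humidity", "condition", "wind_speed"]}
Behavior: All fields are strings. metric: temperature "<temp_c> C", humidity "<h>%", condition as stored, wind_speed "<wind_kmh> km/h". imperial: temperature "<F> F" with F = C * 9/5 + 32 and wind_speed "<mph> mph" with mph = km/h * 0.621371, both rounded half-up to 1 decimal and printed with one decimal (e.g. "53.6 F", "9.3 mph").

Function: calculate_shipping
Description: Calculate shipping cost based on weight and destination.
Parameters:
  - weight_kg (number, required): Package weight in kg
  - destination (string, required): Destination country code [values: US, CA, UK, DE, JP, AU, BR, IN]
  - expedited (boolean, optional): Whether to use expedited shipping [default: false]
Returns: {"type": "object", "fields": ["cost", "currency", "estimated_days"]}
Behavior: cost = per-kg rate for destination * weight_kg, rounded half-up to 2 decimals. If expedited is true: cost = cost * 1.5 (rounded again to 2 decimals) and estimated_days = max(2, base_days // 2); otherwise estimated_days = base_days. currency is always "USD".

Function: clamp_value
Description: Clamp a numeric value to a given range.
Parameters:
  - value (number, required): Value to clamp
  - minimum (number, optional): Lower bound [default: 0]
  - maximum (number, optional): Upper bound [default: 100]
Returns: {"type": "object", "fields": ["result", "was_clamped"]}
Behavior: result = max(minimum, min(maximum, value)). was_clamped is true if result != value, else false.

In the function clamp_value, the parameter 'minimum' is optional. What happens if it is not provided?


The clamp_value spec declares:
  - minimum (number, optional): Lower bound [default: 0]
It defaults to 0


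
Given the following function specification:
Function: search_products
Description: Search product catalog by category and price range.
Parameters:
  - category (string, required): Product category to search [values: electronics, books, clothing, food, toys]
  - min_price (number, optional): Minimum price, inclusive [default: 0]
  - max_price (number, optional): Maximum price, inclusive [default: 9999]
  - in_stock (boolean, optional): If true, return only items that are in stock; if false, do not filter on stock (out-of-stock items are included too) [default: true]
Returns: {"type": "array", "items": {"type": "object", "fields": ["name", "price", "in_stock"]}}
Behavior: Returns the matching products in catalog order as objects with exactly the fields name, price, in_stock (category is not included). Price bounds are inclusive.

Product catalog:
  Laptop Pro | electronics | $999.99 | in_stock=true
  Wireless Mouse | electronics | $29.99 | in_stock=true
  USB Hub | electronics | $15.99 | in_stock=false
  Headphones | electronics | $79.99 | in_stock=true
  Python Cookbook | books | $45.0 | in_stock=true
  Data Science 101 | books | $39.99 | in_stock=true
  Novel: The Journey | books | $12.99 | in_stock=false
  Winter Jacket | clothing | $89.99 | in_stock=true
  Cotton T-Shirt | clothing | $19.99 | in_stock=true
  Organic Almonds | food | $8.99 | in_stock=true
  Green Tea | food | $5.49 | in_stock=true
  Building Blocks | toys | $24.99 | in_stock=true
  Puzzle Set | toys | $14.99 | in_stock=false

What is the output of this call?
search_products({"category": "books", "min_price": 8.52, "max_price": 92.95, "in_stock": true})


Filter: category=books, 8.52 <= price <= 92.95, in-stock only
  Python Cookbook ($45.0): keep
  Data Science 101 ($39.99): keep
  Novel: The Journey ($12.99): out of stock -> skip
Output:
[{"name": "Python Cookbook", "price": 45.0, "in_stock": true}, {"name": "Data Science 101", "price": 39.99, "in_stock": true}]


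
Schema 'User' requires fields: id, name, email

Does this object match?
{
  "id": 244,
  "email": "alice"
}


Checking required fields...
Missing: name
Invalid - missing required field 'name'


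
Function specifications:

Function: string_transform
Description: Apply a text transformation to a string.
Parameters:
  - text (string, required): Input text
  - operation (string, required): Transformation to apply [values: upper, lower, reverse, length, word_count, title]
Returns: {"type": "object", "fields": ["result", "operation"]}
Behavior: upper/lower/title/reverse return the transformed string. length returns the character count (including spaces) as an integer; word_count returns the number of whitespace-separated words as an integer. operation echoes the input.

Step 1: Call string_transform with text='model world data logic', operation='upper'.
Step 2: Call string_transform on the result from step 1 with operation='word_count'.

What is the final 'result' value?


Step 1: string_transform(text='model world data logic', operation='upper')
  -> result = 'MODEL WORLD DATA LOGIC'
Step 2: string_transform(text='MODEL WORLD DATA LOGIC', operation='word_count')
  words: MODEL, WORLD, DATA, LOGIC -> 4
  -> result = 4
4


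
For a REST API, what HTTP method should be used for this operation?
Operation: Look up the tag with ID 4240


GET = read, POST = create, PUT = update/replace, DELETE = remove
This operation is a read.
GET


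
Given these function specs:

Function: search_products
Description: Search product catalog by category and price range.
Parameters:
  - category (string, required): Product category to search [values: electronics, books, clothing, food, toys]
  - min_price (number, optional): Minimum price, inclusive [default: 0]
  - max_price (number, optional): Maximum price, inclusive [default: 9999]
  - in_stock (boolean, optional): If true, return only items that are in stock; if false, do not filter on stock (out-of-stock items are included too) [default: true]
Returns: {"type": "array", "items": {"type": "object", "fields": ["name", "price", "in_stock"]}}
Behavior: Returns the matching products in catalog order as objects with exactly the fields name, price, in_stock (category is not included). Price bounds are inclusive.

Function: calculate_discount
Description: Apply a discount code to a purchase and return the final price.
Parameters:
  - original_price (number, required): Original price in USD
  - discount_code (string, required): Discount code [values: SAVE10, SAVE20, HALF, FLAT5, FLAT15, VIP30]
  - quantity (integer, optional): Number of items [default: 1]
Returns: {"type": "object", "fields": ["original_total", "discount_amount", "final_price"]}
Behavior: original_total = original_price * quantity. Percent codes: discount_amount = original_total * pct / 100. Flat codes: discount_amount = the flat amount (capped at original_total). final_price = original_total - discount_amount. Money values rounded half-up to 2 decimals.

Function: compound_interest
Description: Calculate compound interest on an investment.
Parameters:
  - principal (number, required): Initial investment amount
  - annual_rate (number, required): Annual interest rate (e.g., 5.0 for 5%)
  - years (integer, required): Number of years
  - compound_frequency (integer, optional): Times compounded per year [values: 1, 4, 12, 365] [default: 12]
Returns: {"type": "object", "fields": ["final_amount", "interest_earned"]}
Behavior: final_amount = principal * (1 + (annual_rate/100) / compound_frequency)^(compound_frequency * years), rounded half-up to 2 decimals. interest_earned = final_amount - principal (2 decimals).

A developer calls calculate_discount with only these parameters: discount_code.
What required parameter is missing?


Required parameters: original_price, discount_code
Provided: discount_code
Missing: original_price
original_price


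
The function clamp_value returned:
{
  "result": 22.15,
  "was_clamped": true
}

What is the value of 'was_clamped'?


true


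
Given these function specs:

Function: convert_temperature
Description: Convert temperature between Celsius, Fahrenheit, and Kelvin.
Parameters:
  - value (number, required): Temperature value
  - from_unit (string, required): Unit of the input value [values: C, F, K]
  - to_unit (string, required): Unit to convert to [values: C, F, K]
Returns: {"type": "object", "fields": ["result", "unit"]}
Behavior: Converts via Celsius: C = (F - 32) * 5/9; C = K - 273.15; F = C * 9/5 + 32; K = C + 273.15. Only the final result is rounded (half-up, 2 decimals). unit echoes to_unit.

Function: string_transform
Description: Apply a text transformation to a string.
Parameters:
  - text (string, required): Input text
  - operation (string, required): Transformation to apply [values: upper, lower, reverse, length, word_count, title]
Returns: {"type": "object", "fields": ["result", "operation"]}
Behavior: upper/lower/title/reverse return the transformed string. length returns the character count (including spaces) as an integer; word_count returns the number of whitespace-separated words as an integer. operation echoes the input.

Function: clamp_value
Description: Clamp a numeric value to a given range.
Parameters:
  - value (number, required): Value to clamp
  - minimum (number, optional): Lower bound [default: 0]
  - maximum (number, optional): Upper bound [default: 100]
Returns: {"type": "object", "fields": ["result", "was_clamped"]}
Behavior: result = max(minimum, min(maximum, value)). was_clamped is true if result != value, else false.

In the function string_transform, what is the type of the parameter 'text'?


The string_transform spec declares:
  - text (string, required): Input text
Type:
string


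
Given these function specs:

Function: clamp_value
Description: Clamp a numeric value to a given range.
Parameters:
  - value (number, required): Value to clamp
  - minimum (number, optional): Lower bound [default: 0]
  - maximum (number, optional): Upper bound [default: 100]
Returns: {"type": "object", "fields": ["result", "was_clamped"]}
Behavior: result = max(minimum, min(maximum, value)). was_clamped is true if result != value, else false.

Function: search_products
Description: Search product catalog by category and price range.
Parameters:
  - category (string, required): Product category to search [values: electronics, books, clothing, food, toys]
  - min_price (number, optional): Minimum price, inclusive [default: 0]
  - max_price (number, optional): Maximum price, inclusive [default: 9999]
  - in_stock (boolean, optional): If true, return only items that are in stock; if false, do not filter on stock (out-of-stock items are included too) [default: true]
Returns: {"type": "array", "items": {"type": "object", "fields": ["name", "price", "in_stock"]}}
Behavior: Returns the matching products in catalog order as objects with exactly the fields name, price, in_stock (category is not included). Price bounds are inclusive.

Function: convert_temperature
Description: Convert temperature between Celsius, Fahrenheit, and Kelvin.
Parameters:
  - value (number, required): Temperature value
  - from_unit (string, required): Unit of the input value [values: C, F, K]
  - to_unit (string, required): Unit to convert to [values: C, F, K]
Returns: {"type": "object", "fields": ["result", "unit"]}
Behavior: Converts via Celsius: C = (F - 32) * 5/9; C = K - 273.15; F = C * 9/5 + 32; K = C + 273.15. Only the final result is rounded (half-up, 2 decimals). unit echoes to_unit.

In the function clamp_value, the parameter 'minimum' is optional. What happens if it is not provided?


The clamp_value spec declares:
  - minimum (number, optional): Lower bound [default: 0]
It defaults to 0


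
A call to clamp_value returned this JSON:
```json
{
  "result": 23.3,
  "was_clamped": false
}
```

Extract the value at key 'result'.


23.3


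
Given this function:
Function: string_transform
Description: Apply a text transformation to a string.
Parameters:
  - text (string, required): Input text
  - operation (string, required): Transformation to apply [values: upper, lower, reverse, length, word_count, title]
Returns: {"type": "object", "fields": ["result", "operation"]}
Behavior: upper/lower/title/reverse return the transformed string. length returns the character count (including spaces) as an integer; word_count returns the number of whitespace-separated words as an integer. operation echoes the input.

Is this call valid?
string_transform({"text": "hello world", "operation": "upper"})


Checking all required parameters present and types match... All valid.
Valid


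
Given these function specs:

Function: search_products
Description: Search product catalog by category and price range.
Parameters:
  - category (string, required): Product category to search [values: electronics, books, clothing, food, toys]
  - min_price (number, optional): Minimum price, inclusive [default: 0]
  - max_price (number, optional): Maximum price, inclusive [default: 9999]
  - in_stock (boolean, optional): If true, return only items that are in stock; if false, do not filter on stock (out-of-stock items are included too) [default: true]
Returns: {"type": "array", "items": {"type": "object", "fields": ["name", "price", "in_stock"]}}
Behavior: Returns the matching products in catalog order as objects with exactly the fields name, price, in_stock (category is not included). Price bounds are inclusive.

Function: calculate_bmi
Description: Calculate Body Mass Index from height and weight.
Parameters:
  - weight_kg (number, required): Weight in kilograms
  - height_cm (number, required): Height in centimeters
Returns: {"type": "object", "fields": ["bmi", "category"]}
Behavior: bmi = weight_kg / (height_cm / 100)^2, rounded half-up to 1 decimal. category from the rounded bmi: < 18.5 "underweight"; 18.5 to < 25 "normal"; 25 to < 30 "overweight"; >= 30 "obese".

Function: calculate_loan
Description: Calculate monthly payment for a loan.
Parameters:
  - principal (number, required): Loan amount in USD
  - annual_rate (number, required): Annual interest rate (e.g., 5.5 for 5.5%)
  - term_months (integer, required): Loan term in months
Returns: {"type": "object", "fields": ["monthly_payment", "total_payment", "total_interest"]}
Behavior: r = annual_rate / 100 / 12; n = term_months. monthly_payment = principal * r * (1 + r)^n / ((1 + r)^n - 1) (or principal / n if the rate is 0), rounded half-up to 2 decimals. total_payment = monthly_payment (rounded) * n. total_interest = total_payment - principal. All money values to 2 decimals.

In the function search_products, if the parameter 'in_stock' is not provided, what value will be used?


The search_products spec declares:
  - in_stock (boolean, optional): If true, return only items that are in stock; if false, do not filter on stock (out-of-stock items are included too) [default: true]
Default:
true
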